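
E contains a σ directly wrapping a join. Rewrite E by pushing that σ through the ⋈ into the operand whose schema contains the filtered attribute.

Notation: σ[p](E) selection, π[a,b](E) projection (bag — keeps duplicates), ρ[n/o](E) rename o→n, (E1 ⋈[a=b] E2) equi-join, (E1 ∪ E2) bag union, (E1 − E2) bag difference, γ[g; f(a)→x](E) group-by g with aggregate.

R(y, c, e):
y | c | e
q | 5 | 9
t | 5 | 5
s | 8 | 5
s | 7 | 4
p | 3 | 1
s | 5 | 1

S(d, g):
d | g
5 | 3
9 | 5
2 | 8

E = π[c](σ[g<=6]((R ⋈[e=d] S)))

σ filters on g, owned by the right side.
E' = π[c]((R ⋈[e=d] σ[g<=6](S)))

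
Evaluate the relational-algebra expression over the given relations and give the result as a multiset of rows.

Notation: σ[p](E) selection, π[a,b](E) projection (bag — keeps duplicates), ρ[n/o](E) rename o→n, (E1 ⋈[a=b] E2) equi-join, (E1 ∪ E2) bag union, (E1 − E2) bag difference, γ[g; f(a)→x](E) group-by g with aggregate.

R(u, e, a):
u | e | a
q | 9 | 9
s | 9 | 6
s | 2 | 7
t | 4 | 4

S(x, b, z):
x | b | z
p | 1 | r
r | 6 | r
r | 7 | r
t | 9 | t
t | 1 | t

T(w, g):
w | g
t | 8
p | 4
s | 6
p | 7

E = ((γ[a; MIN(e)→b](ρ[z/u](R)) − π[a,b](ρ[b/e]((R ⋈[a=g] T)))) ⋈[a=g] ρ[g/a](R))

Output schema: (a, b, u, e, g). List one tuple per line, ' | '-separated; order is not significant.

Per-node cardinality:
  R → 4
  ρ[z/u](R) → 4
  γ[a; MIN(e)→b](ρ[z/u](R)) → 4
  R → 4
  T → 4
  (R ⋈[a=g] T) → 3
  ρ[b/e]((R ⋈[a=g] T)) → 3
  π[a,b](ρ[b/e]((R ⋈[a=g] T))) → 3
  (γ[a; MIN(e)→b](ρ[z/u](R)) − π[a,b](ρ[b/e]((R ⋈[a=g] T)))) → 1
  R → 4
  ρ[g/a](R) → 4
  ((γ[a; MIN(e)→b](ρ[z/u](R)) − π[a,b](ρ[b/e]((R ⋈[a=g] T)))) ⋈[a=g] ρ[g/a](R)) → 1

== RESULT ==
a | b | u | e | g
9 | 9 | q | 9 | 9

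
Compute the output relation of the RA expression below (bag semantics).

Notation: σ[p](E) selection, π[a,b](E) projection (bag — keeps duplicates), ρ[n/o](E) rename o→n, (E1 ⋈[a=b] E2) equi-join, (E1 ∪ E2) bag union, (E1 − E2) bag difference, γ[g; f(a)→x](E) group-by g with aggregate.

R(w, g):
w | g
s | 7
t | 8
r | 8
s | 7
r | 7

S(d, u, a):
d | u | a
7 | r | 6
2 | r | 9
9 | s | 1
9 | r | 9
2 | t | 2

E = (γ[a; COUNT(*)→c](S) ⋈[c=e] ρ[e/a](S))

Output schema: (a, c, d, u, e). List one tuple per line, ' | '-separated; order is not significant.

Row counts bottom-up:
  S → 5
  γ[a; COUNT(*)→c](S) → 4
  S → 5
  ρ[e/a](S) → 5
  (γ[a; COUNT(*)→c](S) ⋈[c=e] ρ[e/a](S)) → 4

== RESULT ==
a | c | d | u | e
1 | 1 | 9 | s | 1
2 | 1 | 9 | s | 1
6 | 1 | 9 | s | 1
9 | 2 | 2 | t | 2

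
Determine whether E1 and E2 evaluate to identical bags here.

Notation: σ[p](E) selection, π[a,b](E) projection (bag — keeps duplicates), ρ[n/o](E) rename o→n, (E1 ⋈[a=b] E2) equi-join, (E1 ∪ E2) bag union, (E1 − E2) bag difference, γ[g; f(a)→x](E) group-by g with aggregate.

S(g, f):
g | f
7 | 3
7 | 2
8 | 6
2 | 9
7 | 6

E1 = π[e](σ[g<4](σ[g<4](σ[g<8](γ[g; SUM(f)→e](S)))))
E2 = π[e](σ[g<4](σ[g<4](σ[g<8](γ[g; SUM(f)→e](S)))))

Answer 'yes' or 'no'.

E1 stepwise |·|:
  S → 5
  γ[g; SUM(f)→e](S) → 3
  σ[g<8](γ[g; SUM(f)→e](S)) → 2
  σ[g<4](σ[g<8](γ[g; SUM(f)→e](S))) → 1
  σ[g<4](σ[g<4](σ[g<8](γ[g; SUM(f)→e](S)))) → 1
  π[e](σ[g<4](σ[g<4](σ[g<8](γ[g; SUM(f)→e](S))))) → 1
E2 stepwise |·|:
  S → 5
  γ[g; SUM(f)→e](S) → 3
  σ[g<8](γ[g; SUM(f)→e](S)) → 2
  σ[g<4](σ[g<8](γ[g; SUM(f)→e](S))) → 1
  σ[g<4](σ[g<4](σ[g<8](γ[g; SUM(f)→e](S)))) → 1
  π[e](σ[g<4](σ[g<4](σ[g<8](γ[g; SUM(f)→e](S))))) → 1

E1 and E2 produce the same multiset:
e
9

yes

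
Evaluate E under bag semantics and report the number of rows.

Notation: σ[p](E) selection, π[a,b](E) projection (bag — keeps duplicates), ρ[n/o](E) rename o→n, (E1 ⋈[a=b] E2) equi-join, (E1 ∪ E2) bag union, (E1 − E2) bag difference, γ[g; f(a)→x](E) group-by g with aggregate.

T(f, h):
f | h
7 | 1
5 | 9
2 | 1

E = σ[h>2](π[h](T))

Per-node cardinality:
  T → 3
  π[h](T) → 3
  σ[h>2](π[h](T)) → 1

|E| = 1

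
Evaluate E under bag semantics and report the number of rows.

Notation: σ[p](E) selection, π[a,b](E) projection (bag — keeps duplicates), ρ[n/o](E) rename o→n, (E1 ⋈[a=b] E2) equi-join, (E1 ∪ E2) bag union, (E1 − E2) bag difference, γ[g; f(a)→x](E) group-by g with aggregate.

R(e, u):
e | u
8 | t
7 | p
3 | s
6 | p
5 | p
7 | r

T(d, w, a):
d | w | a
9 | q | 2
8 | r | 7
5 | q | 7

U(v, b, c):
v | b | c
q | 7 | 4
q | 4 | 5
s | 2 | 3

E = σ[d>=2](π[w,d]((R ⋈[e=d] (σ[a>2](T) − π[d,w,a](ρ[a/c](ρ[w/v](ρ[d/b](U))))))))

Subexpression sizes:
  R → 6
  T → 3
  σ[a>2](T) → 2
  U → 3
  ρ[d/b](U) → 3
  ρ[w/v](ρ[d/b](U)) → 3
  ρ[a/c](ρ[w/v](ρ[d/b](U))) → 3
  π[d,w,a](ρ[a/c](ρ[w/v](ρ[d/b](U)))) → 3
  (σ[a>2](T) − π[d,w,a](ρ[a/c](ρ[w/v](ρ[d/b](U))))) → 2
  (R ⋈[e=d] (σ[a>2](T) − π[d,w,a](ρ[a/c](ρ[w/v](ρ[d/b](U)))))) → 2
  π[w,d]((R ⋈[e=d] (σ[a>2](T) − π[d,w,a](ρ[a/c](ρ[w/v](ρ[d/b](U))))))) → 2
  σ[d>=2](π[w,d]((R ⋈[e=d] (σ[a>2](T) − π[d,w,a](ρ[a/c](ρ[w/v](ρ[d/b](U)))))))) → 2

|E| = 2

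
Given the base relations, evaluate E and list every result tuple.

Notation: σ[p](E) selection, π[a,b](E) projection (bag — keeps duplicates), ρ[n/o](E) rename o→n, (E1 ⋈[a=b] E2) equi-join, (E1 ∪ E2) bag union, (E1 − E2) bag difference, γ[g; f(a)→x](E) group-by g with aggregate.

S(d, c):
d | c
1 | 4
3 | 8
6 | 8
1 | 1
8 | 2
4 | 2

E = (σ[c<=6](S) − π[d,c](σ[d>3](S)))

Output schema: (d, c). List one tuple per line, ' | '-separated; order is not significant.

Row counts bottom-up:
  S → 6
  σ[c<=6](S) → 4
  S → 6
  σ[d>3](S) → 3
  π[d,c](σ[d>3](S)) → 3
  (σ[c<=6](S) − π[d,c](σ[d>3](S))) → 2

== RESULT ==
d | c
1 | 1
1 | 4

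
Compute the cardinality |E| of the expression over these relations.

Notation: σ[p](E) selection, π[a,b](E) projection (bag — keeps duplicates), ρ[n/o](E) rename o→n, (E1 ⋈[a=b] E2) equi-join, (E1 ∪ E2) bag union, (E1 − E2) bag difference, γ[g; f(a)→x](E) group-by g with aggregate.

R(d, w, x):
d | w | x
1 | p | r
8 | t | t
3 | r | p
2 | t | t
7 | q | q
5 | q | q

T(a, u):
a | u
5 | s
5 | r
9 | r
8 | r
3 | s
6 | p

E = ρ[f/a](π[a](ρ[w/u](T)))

Row counts bottom-up:
  T → 6
  ρ[w/u](T) → 6
  π[a](ρ[w/u](T)) → 6
  ρ[f/a](π[a](ρ[w/u](T))) → 6

|E| = 6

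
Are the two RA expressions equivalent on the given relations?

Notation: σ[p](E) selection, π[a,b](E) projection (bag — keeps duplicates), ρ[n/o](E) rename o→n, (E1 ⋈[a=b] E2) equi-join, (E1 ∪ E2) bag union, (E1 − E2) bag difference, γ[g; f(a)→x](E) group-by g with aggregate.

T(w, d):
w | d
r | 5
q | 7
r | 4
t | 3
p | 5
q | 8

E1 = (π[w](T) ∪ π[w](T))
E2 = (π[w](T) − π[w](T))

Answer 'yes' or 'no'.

E1 subexpression sizes:
  T → 6
  π[w](T) → 6
  T → 6
  π[w](T) → 6
  (π[w](T) ∪ π[w](T)) → 12
E2 subexpression sizes:
  T → 6
  π[w](T) → 6
  T → 6
  π[w](T) → 6
  (π[w](T) − π[w](T)) → 0

E1 result:
w
p
p
q
q
q
q
r
r
r
r
t
t
E2 result:
w
(0 rows)
Witness: ('t',) appears 2× in E1 but 0× in E2.

no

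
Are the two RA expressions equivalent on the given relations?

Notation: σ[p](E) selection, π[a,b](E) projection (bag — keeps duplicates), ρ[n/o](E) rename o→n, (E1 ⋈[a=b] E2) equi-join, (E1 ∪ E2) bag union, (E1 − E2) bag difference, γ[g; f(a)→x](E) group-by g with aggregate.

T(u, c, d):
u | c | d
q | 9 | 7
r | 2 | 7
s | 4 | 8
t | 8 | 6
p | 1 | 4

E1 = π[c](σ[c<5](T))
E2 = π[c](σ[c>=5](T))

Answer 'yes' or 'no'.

E1 stepwise |·|:
  T → 5
  σ[c<5](T) → 3
  π[c](σ[c<5](T)) → 3
E2 stepwise |·|:
  T → 5
  σ[c>=5](T) → 2
  π[c](σ[c>=5](T)) → 2

E1 result:
c
1
2
4
E2 result:
c
8
9
Witness: (1,) appears 1× in E1 but 0× in E2.

no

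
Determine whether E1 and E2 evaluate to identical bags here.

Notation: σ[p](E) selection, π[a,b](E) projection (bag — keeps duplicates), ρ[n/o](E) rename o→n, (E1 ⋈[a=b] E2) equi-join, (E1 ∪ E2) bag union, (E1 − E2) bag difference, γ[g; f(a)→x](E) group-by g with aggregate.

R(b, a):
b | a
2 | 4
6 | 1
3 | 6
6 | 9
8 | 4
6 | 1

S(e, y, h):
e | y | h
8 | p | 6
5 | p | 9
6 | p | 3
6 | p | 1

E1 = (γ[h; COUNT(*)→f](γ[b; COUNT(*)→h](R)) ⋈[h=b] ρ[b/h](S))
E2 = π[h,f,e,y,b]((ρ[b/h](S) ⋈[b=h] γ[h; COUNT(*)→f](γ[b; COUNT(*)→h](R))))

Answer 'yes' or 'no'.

E1 subexpression sizes:
  R → 6
  γ[b; COUNT(*)→h](R) → 4
  γ[h; COUNT(*)→f](γ[b; COUNT(*)→h](R)) → 2
  S → 4
  ρ[b/h](S) → 4
  (γ[h; COUNT(*)→f](γ[b; COUNT(*)→h](R)) ⋈[h=b] ρ[b/h](S)) → 2
E2 subexpression sizes:
  S → 4
  ρ[b/h](S) → 4
  R → 6
  γ[b; COUNT(*)→h](R) → 4
  γ[h; COUNT(*)→f](γ[b; COUNT(*)→h](R)) → 2
  (ρ[b/h](S) ⋈[b=h] γ[h; COUNT(*)→f](γ[b; COUNT(*)→h](R))) → 2
  π[h,f,e,y,b]((ρ[b/h](S) ⋈[b=h] γ[h; COUNT(*)→f](γ[b; COUNT(*)→h](R)))) → 2

E1 and E2 produce the same multiset:
h | f | e | y | b
1 | 3 | 6 | p | 1
3 | 1 | 6 | p | 3

yes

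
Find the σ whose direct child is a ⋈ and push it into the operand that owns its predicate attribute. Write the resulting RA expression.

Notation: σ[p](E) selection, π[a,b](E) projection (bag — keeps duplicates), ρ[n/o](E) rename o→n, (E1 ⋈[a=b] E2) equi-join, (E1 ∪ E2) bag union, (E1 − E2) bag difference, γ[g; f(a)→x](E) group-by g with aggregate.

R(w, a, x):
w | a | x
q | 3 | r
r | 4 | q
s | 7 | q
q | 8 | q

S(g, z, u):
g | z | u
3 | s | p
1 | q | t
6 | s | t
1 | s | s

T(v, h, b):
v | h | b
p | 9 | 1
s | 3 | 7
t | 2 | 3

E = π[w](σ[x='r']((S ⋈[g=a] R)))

σ filters on x, owned by the right side.
E' = π[w]((S ⋈[g=a] σ[x='r'](R)))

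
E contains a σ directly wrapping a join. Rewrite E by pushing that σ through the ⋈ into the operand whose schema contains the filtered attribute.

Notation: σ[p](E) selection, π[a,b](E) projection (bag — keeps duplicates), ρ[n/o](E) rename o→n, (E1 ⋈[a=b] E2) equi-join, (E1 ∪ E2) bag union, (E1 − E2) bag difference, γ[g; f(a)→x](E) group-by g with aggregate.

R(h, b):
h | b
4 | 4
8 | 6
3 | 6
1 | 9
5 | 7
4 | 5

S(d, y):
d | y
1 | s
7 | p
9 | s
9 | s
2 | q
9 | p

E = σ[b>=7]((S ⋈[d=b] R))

σ filters on b, owned by the right side.
E' = (S ⋈[d=b] σ[b>=7](R))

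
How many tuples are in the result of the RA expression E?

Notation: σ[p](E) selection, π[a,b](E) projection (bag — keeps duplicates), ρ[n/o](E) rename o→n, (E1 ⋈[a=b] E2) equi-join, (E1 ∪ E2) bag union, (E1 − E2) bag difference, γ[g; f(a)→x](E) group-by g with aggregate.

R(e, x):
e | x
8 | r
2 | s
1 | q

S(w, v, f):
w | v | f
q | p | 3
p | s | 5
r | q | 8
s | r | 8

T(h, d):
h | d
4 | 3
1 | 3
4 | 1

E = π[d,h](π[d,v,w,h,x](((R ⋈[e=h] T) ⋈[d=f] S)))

Subexpression sizes:
  R → 3
  T → 3
  (R ⋈[e=h] T) → 1
  S → 4
  ((R ⋈[e=h] T) ⋈[d=f] S) → 1
  π[d,v,w,h,x](((R ⋈[e=h] T) ⋈[d=f] S)) → 1
  π[d,h](π[d,v,w,h,x](((R ⋈[e=h] T) ⋈[d=f] S))) → 1

|E| = 1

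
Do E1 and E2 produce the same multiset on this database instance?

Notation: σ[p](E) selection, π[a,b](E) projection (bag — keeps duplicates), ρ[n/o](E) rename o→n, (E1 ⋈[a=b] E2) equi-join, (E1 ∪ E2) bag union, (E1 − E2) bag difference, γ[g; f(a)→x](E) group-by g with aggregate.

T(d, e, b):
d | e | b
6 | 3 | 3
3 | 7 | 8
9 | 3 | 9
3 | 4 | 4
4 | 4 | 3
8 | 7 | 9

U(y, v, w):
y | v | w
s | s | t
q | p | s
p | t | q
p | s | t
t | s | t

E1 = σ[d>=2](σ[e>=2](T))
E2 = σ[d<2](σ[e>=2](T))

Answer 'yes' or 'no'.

E1 stepwise |·|:
  T → 6
  σ[e>=2](T) → 6
  σ[d>=2](σ[e>=2](T)) → 6
E2 stepwise |·|:
  T → 6
  σ[e>=2](T) → 6
  σ[d<2](σ[e>=2](T)) → 0

E1 result:
d | e | b
3 | 4 | 4
3 | 7 | 8
4 | 4 | 3
6 | 3 | 3
8 | 7 | 9
9 | 3 | 9
E2 result:
d | e | b
(0 rows)
Witness: (9, 3, 9) appears 1× in E1 but 0× in E2.

no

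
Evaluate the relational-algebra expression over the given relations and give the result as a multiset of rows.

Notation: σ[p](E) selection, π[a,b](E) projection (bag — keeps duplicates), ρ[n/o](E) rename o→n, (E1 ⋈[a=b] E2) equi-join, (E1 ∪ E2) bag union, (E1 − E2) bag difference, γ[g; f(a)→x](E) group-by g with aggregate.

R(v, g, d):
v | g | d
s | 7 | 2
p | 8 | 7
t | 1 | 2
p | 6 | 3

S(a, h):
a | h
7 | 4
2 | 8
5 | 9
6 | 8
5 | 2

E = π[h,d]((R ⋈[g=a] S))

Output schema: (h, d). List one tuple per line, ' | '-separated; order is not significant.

Stepwise |·|:
  R → 4
  S → 5
  (R ⋈[g=a] S) → 2
  π[h,d]((R ⋈[g=a] S)) → 2

== RESULT ==
h | d
4 | 2
8 | 3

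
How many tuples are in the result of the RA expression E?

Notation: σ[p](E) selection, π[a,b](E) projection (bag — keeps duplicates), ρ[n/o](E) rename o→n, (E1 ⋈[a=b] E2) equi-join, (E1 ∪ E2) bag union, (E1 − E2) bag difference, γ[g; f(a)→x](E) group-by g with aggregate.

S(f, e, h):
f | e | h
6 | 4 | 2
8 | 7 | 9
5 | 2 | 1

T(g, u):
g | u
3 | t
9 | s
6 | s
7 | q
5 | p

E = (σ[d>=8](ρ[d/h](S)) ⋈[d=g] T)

Row counts bottom-up:
  S → 3
  ρ[d/h](S) → 3
  σ[d>=8](ρ[d/h](S)) → 1
  T → 5
  (σ[d>=8](ρ[d/h](S)) ⋈[d=g] T) → 1

|E| = 1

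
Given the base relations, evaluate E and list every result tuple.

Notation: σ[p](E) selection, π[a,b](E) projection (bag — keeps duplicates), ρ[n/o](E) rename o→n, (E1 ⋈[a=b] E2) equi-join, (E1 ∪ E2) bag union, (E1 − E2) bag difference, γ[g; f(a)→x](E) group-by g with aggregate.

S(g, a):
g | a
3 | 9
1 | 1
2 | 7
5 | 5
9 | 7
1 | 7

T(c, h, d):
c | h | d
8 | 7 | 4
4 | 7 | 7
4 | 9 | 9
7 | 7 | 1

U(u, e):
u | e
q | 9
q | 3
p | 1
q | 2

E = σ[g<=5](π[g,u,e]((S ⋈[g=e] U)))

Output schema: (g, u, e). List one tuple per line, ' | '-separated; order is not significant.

Stepwise |·|:
  S → 6
  U → 4
  (S ⋈[g=e] U) → 5
  π[g,u,e]((S ⋈[g=e] U)) → 5
  σ[g<=5](π[g,u,e]((S ⋈[g=e] U))) → 4

== RESULT ==
g | u | e
1 | p | 1
1 | p | 1
2 | q | 2
3 | q | 3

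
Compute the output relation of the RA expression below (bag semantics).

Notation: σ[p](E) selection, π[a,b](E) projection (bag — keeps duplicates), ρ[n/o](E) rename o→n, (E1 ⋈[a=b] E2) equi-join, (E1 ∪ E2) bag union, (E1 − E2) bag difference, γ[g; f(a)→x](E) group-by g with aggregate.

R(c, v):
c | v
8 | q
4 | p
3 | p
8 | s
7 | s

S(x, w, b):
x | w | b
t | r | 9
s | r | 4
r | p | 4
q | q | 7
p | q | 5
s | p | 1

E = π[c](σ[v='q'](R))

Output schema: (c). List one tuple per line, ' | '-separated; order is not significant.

Per-node cardinality:
  R → 5
  σ[v='q'](R) → 1
  π[c](σ[v='q'](R)) → 1

== RESULT ==
c
8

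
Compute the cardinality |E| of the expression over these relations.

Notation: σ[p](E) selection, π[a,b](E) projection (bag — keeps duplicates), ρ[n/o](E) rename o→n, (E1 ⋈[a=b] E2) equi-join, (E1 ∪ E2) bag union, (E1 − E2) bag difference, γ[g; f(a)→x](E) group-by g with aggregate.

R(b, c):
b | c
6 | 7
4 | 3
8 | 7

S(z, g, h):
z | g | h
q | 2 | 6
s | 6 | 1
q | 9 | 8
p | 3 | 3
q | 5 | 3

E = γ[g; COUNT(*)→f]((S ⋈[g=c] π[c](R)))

Per-node cardinality:
  S → 5
  R → 3
  π[c](R) → 3
  (S ⋈[g=c] π[c](R)) → 1
  γ[g; COUNT(*)→f]((S ⋈[g=c] π[c](R))) → 1

|E| = 1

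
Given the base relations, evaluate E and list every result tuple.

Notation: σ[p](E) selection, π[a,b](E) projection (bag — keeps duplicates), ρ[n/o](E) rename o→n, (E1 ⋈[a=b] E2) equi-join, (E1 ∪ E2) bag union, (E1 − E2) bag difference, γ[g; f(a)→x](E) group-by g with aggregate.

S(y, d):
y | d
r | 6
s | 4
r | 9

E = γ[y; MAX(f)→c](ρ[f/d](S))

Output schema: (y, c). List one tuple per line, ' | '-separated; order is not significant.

Per-node cardinality:
  S → 3
  ρ[f/d](S) → 3
  γ[y; MAX(f)→c](ρ[f/d](S)) → 2

== RESULT ==
y | c
r | 9
s | 4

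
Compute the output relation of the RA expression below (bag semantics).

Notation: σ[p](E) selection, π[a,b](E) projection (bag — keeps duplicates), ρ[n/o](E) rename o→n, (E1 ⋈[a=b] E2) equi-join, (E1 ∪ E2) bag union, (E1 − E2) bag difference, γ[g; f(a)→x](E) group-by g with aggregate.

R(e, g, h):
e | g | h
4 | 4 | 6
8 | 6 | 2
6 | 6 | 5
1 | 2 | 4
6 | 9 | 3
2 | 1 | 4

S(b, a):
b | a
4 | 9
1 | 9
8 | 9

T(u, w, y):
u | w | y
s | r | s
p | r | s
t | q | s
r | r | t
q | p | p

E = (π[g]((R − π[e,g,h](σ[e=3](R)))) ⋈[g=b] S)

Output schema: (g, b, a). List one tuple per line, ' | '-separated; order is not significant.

Stepwise |·|:
  R → 6
  R → 6
  σ[e=3](R) → 0
  π[e,g,h](σ[e=3](R)) → 0
  (R − π[e,g,h](σ[e=3](R))) → 6
  π[g]((R − π[e,g,h](σ[e=3](R)))) → 6
  S → 3
  (π[g]((R − π[e,g,h](σ[e=3](R)))) ⋈[g=b] S) → 2

== RESULT ==
g | b | a
1 | 1 | 9
4 | 4 | 9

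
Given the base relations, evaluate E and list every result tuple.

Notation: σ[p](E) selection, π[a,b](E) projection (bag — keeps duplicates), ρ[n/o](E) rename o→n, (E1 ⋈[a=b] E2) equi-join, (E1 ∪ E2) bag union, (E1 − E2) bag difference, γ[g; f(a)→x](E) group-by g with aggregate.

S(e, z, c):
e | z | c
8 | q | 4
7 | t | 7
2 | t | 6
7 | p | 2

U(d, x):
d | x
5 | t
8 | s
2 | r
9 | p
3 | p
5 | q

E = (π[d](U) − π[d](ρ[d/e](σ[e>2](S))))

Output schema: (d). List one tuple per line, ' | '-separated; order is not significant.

Stepwise |·|:
  U → 6
  π[d](U) → 6
  S → 4
  σ[e>2](S) → 3
  ρ[d/e](σ[e>2](S)) → 3
  π[d](ρ[d/e](σ[e>2](S))) → 3
  (π[d](U) − π[d](ρ[d/e](σ[e>2](S)))) → 5

== RESULT ==
d
2
3
5
5
9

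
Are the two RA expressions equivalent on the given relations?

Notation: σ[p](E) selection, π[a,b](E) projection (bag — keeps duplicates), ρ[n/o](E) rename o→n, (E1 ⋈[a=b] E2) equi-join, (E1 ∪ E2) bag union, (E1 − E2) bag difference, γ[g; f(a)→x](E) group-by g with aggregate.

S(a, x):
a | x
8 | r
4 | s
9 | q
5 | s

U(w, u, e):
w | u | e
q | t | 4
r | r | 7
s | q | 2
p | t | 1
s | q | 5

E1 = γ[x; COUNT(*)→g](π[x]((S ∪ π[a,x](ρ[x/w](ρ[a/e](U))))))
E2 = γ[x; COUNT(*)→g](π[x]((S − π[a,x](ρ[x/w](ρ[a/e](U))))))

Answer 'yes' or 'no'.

E1 row counts bottom-up:
  S → 4
  U → 5
  ρ[a/e](U) → 5
  ρ[x/w](ρ[a/e](U)) → 5
  π[a,x](ρ[x/w](ρ[a/e](U))) → 5
  (S ∪ π[a,x](ρ[x/w](ρ[a/e](U)))) → 9
  π[x]((S ∪ π[a,x](ρ[x/w](ρ[a/e](U))))) → 9
  γ[x; COUNT(*)→g](π[x]((S ∪ π[a,x](ρ[x/w](ρ[a/e](U)))))) → 4
E2 row counts bottom-up:
  S → 4
  U → 5
  ρ[a/e](U) → 5
  ρ[x/w](ρ[a/e](U)) → 5
  π[a,x](ρ[x/w](ρ[a/e](U))) → 5
  (S − π[a,x](ρ[x/w](ρ[a/e](U)))) → 3
  π[x]((S − π[a,x](ρ[x/w](ρ[a/e](U))))) → 3
  γ[x; COUNT(*)→g](π[x]((S − π[a,x](ρ[x/w](ρ[a/e](U)))))) → 3

E1 result:
x | g
p | 1
q | 2
r | 2
s | 4
E2 result:
x | g
q | 1
r | 1
s | 1
Witness: ('r', 1) appears 0× in E1 but 1× in E2.

no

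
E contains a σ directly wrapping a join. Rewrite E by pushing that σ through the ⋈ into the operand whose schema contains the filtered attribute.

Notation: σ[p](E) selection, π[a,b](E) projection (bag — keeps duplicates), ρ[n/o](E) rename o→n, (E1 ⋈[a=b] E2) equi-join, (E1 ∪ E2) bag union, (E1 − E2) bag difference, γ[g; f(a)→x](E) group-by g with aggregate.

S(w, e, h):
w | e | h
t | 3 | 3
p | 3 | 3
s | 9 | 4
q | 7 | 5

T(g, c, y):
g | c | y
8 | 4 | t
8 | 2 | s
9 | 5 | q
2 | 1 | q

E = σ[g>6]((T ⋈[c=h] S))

σ filters on g, owned by the left side.
E' = (σ[g>6](T) ⋈[c=h] S)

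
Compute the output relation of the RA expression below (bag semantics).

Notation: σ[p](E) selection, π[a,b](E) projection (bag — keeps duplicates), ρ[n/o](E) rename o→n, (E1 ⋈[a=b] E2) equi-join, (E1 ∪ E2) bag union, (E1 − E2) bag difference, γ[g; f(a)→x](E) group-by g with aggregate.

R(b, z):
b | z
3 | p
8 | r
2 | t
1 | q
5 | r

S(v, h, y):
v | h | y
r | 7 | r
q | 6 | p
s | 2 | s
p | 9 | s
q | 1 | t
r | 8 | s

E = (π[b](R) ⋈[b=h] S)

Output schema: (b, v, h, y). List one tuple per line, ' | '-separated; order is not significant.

Subexpression sizes:
  R → 5
  π[b](R) → 5
  S → 6
  (π[b](R) ⋈[b=h] S) → 3

== RESULT ==
b | v | h | y
1 | q | 1 | t
2 | s | 2 | s
8 | r | 8 | s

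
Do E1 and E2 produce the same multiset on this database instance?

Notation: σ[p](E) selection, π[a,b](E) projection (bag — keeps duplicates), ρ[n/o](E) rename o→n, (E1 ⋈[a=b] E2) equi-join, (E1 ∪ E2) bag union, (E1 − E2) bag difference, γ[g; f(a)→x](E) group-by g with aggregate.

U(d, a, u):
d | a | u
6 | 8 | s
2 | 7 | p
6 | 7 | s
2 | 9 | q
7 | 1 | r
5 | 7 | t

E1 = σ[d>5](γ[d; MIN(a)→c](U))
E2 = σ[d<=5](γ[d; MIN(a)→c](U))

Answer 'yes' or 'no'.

E1 stepwise |·|:
  U → 6
  γ[d; MIN(a)→c](U) → 4
  σ[d>5](γ[d; MIN(a)→c](U)) → 2
E2 stepwise |·|:
  U → 6
  γ[d; MIN(a)→c](U) → 4
  σ[d<=5](γ[d; MIN(a)→c](U)) → 2

E1 result:
d | c
6 | 7
7 | 1
E2 result:
d | c
2 | 7
5 | 7
Witness: (6, 7) appears 1× in E1 but 0× in E2.

no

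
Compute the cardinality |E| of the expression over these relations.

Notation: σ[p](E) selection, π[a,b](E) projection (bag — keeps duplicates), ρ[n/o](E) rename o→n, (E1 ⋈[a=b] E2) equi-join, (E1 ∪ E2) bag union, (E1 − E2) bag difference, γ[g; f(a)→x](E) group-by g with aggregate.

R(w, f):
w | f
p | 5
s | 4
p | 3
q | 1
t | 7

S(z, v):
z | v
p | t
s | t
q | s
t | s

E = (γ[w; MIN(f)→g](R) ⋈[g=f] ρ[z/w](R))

Per-node cardinality:
  R → 5
  γ[w; MIN(f)→g](R) → 4
  R → 5
  ρ[z/w](R) → 5
  (γ[w; MIN(f)→g](R) ⋈[g=f] ρ[z/w](R)) → 4

|E| = 4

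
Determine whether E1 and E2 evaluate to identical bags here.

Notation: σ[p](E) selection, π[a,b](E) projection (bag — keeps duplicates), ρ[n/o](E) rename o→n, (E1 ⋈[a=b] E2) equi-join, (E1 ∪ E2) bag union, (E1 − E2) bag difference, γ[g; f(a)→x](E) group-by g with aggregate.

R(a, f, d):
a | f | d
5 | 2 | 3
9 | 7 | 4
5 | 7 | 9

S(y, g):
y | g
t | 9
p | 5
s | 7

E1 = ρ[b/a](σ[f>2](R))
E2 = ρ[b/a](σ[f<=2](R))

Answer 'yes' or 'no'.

E1 row counts bottom-up:
  R → 3
  σ[f>2](R) → 2
  ρ[b/a](σ[f>2](R)) → 2
E2 row counts bottom-up:
  R → 3
  σ[f<=2](R) → 1
  ρ[b/a](σ[f<=2](R)) → 1

E1 result:
b | f | d
5 | 7 | 9
9 | 7 | 4
E2 result:
b | f | d
5 | 2 | 3
Witness: (5, 7, 9) appears 1× in E1 but 0× in E2.

no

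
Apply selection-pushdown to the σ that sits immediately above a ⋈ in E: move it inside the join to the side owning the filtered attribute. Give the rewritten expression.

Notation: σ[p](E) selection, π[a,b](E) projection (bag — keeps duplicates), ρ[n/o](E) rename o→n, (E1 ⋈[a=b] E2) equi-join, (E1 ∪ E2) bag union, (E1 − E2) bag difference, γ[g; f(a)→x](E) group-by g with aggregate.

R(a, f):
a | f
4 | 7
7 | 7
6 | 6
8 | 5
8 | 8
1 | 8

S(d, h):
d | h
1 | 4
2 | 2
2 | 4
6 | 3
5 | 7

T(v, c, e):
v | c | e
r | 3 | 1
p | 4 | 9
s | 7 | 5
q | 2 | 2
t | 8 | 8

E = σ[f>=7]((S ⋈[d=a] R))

σ filters on f, owned by the right side.
E' = (S ⋈[d=a] σ[f>=7](R))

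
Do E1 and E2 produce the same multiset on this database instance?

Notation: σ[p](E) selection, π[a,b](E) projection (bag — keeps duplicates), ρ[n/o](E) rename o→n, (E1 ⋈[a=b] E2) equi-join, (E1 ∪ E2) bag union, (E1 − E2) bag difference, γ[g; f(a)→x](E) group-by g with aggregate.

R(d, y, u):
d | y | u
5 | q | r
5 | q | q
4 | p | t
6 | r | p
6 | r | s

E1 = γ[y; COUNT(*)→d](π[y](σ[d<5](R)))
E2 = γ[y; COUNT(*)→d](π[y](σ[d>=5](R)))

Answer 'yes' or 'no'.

E1 per-node cardinality:
  R → 5
  σ[d<5](R) → 1
  π[y](σ[d<5](R)) → 1
  γ[y; COUNT(*)→d](π[y](σ[d<5](R))) → 1
E2 per-node cardinality:
  R → 5
  σ[d>=5](R) → 4
  π[y](σ[d>=5](R)) → 4
  γ[y; COUNT(*)→d](π[y](σ[d>=5](R))) → 2

E1 result:
y | d
p | 1
E2 result:
y | d
q | 2
r | 2
Witness: ('r', 2) appears 0× in E1 but 1× in E2.

no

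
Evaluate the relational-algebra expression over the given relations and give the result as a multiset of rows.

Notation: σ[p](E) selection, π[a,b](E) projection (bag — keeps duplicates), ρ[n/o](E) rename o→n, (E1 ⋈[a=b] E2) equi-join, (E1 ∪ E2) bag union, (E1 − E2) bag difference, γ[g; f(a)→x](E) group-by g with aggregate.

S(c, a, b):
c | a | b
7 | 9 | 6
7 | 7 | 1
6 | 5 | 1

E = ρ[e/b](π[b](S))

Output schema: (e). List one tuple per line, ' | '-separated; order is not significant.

Stepwise |·|:
  S → 3
  π[b](S) → 3
  ρ[e/b](π[b](S)) → 3

== RESULT ==
e
1
1
6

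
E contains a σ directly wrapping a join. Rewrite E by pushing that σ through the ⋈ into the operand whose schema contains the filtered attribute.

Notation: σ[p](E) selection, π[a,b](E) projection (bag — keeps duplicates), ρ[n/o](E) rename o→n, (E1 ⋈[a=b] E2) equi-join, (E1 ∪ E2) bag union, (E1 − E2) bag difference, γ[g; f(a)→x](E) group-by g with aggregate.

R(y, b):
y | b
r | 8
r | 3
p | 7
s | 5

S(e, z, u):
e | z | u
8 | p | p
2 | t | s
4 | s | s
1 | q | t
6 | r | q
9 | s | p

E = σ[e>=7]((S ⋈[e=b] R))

σ filters on e, owned by the left side.
E' = (σ[e>=7](S) ⋈[e=b] R)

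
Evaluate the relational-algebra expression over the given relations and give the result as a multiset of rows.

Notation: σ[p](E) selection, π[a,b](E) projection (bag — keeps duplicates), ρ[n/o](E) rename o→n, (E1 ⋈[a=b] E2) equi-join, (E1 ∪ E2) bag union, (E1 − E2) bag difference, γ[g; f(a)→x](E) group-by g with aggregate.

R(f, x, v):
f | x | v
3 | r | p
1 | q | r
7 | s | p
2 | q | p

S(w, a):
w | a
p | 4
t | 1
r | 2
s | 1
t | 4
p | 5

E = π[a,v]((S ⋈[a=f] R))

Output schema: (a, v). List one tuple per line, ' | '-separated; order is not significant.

Per-node cardinality:
  S → 6
  R → 4
  (S ⋈[a=f] R) → 3
  π[a,v]((S ⋈[a=f] R)) → 3

== RESULT ==
a | v
1 | r
1 | r
2 | p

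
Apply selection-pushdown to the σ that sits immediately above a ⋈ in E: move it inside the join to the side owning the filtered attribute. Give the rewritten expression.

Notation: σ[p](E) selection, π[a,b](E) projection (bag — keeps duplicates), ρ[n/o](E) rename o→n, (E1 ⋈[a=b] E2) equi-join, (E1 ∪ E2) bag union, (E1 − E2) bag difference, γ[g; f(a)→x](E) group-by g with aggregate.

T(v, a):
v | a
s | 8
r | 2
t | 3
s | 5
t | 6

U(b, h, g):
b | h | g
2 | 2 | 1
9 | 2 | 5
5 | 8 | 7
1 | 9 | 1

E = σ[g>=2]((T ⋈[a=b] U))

σ filters on g, owned by the right side.
E' = (T ⋈[a=b] σ[g>=2](U))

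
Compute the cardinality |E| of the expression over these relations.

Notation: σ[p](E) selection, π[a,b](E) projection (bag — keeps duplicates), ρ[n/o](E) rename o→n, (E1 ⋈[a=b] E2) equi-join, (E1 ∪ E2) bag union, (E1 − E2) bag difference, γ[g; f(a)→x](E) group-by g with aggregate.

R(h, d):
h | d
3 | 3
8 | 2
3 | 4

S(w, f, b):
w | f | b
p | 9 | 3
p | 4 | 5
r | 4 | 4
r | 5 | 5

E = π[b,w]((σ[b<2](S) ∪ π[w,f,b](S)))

Stepwise |·|:
  S → 4
  σ[b<2](S) → 0
  S → 4
  π[w,f,b](S) → 4
  (σ[b<2](S) ∪ π[w,f,b](S)) → 4
  π[b,w]((σ[b<2](S) ∪ π[w,f,b](S))) → 4

|E| = 4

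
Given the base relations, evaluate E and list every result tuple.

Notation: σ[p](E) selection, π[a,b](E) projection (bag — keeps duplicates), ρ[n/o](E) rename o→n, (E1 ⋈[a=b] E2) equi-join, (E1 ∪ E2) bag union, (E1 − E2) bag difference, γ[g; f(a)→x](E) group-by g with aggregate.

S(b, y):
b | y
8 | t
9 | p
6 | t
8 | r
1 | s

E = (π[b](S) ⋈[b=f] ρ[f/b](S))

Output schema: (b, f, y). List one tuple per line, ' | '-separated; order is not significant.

Row counts bottom-up:
  S → 5
  π[b](S) → 5
  S → 5
  ρ[f/b](S) → 5
  (π[b](S) ⋈[b=f] ρ[f/b](S)) → 7

== RESULT ==
b | f | y
1 | 1 | s
6 | 6 | t
8 | 8 | r
8 | 8 | r
8 | 8 | t
8 | 8 | t
9 | 9 | p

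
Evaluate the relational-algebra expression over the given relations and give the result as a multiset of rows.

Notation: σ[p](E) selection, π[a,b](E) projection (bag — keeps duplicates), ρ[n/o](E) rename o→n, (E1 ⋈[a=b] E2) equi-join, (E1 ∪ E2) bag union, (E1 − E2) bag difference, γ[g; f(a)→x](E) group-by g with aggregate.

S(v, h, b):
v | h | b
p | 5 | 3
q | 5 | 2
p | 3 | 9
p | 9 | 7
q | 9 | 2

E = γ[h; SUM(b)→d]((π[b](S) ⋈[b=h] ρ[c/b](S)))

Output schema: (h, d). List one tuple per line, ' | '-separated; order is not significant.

Row counts bottom-up:
  S → 5
  π[b](S) → 5
  S → 5
  ρ[c/b](S) → 5
  (π[b](S) ⋈[b=h] ρ[c/b](S)) → 3
  γ[h; SUM(b)→d]((π[b](S) ⋈[b=h] ρ[c/b](S))) → 2

== RESULT ==
h | d
3 | 3
9 | 18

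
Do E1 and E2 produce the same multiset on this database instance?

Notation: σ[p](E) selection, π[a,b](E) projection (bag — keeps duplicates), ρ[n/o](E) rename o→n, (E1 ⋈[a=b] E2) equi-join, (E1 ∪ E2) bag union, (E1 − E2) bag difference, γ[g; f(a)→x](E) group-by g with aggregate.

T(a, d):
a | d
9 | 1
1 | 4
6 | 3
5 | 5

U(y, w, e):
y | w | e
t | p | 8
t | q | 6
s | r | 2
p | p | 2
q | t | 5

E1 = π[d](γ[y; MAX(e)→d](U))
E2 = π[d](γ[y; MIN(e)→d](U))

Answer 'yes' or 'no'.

E1 subexpression sizes:
  U → 5
  γ[y; MAX(e)→d](U) → 4
  π[d](γ[y; MAX(e)→d](U)) → 4
E2 subexpression sizes:
  U → 5
  γ[y; MIN(e)→d](U) → 4
  π[d](γ[y; MIN(e)→d](U)) → 4

E1 result:
d
2
2
5
8
E2 result:
d
2
2
5
6
Witness: (6,) appears 0× in E1 but 1× in E2.

no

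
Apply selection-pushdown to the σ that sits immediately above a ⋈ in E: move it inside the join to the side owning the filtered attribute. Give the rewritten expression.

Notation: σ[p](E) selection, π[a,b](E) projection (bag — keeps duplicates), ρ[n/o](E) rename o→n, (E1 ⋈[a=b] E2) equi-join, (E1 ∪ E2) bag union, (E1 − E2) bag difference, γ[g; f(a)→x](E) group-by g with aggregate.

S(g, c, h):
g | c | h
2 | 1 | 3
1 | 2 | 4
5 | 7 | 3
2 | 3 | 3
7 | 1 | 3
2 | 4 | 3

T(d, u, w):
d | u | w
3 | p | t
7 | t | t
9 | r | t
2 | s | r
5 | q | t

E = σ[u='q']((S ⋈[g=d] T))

σ filters on u, owned by the right side.
E' = (S ⋈[g=d] σ[u='q'](T))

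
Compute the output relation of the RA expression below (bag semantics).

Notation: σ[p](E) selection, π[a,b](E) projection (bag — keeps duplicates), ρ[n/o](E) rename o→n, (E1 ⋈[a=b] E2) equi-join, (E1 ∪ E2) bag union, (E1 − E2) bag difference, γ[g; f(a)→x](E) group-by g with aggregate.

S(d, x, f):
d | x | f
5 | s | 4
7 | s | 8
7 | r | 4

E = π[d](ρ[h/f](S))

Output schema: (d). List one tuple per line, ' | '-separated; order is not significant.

Stepwise |·|:
  S → 3
  ρ[h/f](S) → 3
  π[d](ρ[h/f](S)) → 3

== RESULT ==
d
5
7
7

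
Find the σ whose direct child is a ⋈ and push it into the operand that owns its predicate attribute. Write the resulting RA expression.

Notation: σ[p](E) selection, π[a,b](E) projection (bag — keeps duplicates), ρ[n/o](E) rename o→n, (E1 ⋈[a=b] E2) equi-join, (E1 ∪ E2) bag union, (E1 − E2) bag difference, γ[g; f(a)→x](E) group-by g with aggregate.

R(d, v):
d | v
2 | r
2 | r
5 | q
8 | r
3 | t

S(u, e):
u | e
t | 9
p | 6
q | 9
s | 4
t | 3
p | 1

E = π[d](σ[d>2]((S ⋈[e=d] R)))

σ filters on d, owned by the right side.
E' = π[d]((S ⋈[e=d] σ[d>2](R)))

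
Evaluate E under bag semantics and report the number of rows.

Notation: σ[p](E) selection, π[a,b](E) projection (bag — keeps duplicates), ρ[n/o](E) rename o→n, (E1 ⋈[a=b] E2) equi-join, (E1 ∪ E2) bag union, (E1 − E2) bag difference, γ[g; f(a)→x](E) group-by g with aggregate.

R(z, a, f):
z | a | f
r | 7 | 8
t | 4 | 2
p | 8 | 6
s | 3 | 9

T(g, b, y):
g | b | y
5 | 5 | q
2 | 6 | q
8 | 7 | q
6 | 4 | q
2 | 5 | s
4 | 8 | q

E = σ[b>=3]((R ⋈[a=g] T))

Stepwise |·|:
  R → 4
  T → 6
  (R ⋈[a=g] T) → 2
  σ[b>=3]((R ⋈[a=g] T)) → 2

|E| = 2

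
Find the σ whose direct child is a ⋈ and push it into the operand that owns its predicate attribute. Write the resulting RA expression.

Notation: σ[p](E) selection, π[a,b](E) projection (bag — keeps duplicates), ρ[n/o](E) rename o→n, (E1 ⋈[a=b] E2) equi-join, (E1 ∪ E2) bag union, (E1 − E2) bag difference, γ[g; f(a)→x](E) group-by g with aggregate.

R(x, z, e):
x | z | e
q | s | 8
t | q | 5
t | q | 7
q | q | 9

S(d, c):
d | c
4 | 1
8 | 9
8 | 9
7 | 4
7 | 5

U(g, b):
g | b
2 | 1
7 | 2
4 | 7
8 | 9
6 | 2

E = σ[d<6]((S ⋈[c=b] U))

σ filters on d, owned by the left side.
E' = (σ[d<6](S) ⋈[c=b] U)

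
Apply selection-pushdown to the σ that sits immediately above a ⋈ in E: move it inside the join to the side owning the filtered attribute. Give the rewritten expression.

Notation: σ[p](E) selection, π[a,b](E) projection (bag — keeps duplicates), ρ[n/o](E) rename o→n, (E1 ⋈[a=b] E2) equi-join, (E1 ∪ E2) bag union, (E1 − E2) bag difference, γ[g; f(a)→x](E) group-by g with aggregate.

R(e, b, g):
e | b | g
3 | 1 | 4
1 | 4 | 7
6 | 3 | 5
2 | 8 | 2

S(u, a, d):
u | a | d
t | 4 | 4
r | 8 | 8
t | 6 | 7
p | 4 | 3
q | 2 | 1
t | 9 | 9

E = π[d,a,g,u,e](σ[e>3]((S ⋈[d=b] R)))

σ filters on e, owned by the right side.
E' = π[d,a,g,u,e]((S ⋈[d=b] σ[e>3](R)))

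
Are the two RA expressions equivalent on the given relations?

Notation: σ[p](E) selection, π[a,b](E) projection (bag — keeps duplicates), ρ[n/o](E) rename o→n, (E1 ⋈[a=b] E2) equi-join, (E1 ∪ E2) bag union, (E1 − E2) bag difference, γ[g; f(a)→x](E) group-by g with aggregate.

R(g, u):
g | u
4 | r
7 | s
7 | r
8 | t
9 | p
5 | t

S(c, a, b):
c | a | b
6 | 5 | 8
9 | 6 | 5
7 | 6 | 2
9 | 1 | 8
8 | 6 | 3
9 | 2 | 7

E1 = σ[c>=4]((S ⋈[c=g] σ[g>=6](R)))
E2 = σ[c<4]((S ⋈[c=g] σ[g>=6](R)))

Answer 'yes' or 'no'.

E1 row counts bottom-up:
  S → 6
  R → 6
  σ[g>=6](R) → 4
  (S ⋈[c=g] σ[g>=6](R)) → 6
  σ[c>=4]((S ⋈[c=g] σ[g>=6](R))) → 6
E2 row counts bottom-up:
  S → 6
  R → 6
  σ[g>=6](R) → 4
  (S ⋈[c=g] σ[g>=6](R)) → 6
  σ[c<4]((S ⋈[c=g] σ[g>=6](R))) → 0

E1 result:
c | a | b | g | u
7 | 6 | 2 | 7 | r
7 | 6 | 2 | 7 | s
8 | 6 | 3 | 8 | t
9 | 1 | 8 | 9 | p
9 | 2 | 7 | 9 | p
9 | 6 | 5 | 9 | p
E2 result:
c | a | b | g | u
(0 rows)
Witness: (9, 6, 5, 9, 'p') appears 1× in E1 but 0× in E2.

no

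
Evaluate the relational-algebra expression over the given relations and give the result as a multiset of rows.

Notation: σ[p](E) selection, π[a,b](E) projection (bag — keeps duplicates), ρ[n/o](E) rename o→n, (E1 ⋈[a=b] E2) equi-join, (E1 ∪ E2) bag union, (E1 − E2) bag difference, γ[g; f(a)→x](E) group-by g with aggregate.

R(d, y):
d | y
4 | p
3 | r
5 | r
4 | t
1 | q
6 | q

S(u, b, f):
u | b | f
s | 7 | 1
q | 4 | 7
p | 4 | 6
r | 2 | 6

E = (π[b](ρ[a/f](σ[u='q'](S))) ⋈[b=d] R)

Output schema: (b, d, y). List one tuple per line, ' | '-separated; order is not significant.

Subexpression sizes:
  S → 4
  σ[u='q'](S) → 1
  ρ[a/f](σ[u='q'](S)) → 1
  π[b](ρ[a/f](σ[u='q'](S))) → 1
  R → 6
  (π[b](ρ[a/f](σ[u='q'](S))) ⋈[b=d] R) → 2

== RESULT ==
b | d | y
4 | 4 | p
4 | 4 | t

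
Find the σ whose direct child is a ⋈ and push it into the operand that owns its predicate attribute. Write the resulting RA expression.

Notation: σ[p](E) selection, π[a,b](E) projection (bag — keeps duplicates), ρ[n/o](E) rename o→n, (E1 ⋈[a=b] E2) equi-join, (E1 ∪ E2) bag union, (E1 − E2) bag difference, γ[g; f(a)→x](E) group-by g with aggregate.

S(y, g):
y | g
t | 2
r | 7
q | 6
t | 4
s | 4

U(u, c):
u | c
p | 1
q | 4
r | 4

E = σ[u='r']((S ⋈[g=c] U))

σ filters on u, owned by the right side.
E' = (S ⋈[g=c] σ[u='r'](U))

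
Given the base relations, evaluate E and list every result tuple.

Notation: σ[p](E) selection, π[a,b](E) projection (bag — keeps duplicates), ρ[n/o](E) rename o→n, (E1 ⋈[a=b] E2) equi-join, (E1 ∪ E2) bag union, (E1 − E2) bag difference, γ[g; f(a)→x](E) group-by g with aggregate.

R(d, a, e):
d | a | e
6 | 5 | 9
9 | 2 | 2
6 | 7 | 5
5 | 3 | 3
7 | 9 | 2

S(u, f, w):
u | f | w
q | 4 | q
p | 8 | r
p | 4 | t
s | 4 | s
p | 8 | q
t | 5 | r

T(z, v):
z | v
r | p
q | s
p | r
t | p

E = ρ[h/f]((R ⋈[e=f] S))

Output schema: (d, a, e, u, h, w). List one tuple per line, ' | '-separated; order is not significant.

Per-node cardinality:
  R → 5
  S → 6
  (R ⋈[e=f] S) → 1
  ρ[h/f]((R ⋈[e=f] S)) → 1

== RESULT ==
d | a | e | u | h | w
6 | 7 | 5 | t | 5 | r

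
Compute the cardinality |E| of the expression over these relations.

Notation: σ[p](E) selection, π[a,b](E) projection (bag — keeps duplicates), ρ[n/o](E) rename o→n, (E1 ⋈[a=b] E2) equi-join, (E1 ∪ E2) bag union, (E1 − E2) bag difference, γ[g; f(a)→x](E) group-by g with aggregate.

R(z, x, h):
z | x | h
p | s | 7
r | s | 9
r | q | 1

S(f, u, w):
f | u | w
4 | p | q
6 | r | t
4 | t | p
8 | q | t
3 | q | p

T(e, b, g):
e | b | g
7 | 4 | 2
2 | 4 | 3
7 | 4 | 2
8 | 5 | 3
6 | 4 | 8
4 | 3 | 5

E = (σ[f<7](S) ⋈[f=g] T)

Per-node cardinality:
  S → 5
  σ[f<7](S) → 4
  T → 6
  (σ[f<7](S) ⋈[f=g] T) → 2

|E| = 2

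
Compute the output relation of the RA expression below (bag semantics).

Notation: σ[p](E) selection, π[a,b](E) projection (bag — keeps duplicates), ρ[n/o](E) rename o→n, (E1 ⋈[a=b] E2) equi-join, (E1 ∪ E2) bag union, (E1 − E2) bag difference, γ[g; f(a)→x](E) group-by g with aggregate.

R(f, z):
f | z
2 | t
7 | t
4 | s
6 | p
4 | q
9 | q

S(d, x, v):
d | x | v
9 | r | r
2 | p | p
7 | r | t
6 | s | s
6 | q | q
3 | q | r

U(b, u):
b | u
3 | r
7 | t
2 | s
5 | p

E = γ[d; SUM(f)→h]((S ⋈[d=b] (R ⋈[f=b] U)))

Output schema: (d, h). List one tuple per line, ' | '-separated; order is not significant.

Row counts bottom-up:
  S → 6
  R → 6
  U → 4
  (R ⋈[f=b] U) → 2
  (S ⋈[d=b] (R ⋈[f=b] U)) → 2
  γ[d; SUM(f)→h]((S ⋈[d=b] (R ⋈[f=b] U))) → 2

== RESULT ==
d | h
2 | 2
7 | 7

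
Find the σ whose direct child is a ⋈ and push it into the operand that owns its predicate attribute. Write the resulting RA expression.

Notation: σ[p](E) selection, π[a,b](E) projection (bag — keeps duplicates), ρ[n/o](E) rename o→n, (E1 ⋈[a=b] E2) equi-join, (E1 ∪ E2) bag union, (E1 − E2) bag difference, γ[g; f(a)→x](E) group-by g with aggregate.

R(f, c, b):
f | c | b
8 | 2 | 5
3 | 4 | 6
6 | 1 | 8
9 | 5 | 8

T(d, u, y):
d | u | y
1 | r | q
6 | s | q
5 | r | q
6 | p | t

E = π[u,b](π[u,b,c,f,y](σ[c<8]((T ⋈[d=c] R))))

σ filters on c, owned by the right side.
E' = π[u,b](π[u,b,c,f,y]((T ⋈[d=c] σ[c<8](R))))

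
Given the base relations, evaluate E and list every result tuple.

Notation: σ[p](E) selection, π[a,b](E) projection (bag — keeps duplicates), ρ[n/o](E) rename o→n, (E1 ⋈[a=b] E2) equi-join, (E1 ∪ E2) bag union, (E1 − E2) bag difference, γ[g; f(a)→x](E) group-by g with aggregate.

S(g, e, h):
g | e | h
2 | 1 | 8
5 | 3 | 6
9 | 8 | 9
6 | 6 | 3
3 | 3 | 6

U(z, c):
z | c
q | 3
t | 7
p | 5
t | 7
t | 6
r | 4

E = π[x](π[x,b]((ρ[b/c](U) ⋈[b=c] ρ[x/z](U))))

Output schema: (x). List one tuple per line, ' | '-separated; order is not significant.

Per-node cardinality:
  U → 6
  ρ[b/c](U) → 6
  U → 6
  ρ[x/z](U) → 6
  (ρ[b/c](U) ⋈[b=c] ρ[x/z](U)) → 8
  π[x,b]((ρ[b/c](U) ⋈[b=c] ρ[x/z](U))) → 8
  π[x](π[x,b]((ρ[b/c](U) ⋈[b=c] ρ[x/z](U)))) → 8

== RESULT ==
x
p
q
r
t
t
t
t
t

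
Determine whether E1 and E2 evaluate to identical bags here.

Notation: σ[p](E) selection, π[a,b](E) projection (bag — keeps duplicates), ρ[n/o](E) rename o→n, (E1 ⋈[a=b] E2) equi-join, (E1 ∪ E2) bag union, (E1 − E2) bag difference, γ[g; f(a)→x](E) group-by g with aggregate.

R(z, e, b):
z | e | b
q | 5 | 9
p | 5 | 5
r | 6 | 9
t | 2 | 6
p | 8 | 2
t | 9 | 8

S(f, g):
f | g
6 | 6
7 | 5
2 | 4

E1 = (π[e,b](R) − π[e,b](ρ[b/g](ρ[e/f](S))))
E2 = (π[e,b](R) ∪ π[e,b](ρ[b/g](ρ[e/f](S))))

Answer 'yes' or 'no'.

E1 stepwise |·|:
  R → 6
  π[e,b](R) → 6
  S → 3
  ρ[e/f](S) → 3
  ρ[b/g](ρ[e/f](S)) → 3
  π[e,b](ρ[b/g](ρ[e/f](S))) → 3
  (π[e,b](R) − π[e,b](ρ[b/g](ρ[e/f](S)))) → 6
E2 stepwise |·|:
  R → 6
  π[e,b](R) → 6
  S → 3
  ρ[e/f](S) → 3
  ρ[b/g](ρ[e/f](S)) → 3
  π[e,b](ρ[b/g](ρ[e/f](S))) → 3
  (π[e,b](R) ∪ π[e,b](ρ[b/g](ρ[e/f](S)))) → 9

E1 result:
e | b
2 | 6
5 | 5
5 | 9
6 | 9
8 | 2
9 | 8
E2 result:
e | b
2 | 4
2 | 6
5 | 5
5 | 9
6 | 6
6 | 9
7 | 5
8 | 2
9 | 8
Witness: (2, 4) appears 0× in E1 but 1× in E2.

no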